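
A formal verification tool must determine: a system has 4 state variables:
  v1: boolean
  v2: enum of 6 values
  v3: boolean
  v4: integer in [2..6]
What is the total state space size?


State space = product of domain sizes of all variables.
Domain sizes:
  v1 (boolean): 2
  v2 (enum of 6 values): 6
  v3 (boolean): 2
  v4 (integer in [2..6]): 5
Product = 2 * 6 * 2 * 5 = 120

120


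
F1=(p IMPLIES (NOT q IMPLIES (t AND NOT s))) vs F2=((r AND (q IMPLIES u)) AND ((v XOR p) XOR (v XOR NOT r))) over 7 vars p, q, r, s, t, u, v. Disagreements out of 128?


F1 = (p IMPLIES (NOT q IMPLIES (t AND NOT s)))
F2 = ((r AND (q IMPLIES u)) AND ((v XOR p) XOR (v XOR NOT r)))
Evaluate both on each of 128 rows (bits = p,q,r,s,t,u,v):
  row 0 [0000000]: F1=1 F2=0 (differ) -> 1
  row 1 [0000001]: F1=1 F2=0 (differ) -> 1
  row 2 [0000010]: F1=1 F2=0 (differ) -> 1
  row 3 [0000011]: F1=1 F2=0 (differ) -> 1
  row 4 [0000100]: F1=1 F2=0 (differ) -> 1
  (every remaining row is evaluated the same way; all 128 results are listed next)
Full result column, 8 rows per line (p,q,r,s fixed per line; t,u,v runs 000..111 left to right):
  rows 0-7 [p,q,r,s=0000]: 11111111  (ones: 8)
  rows 8-15 [p,q,r,s=0001]: 11111111  (ones: 8)
  rows 16-23 [p,q,r,s=0010]: 11111111  (ones: 8)
  rows 24-31 [p,q,r,s=0011]: 11111111  (ones: 8)
  rows 32-39 [p,q,r,s=0100]: 11111111  (ones: 8)
  rows 40-47 [p,q,r,s=0101]: 11111111  (ones: 8)
  rows 48-55 [p,q,r,s=0110]: 11111111  (ones: 8)
  rows 56-63 [p,q,r,s=0111]: 11111111  (ones: 8)
  rows 64-71 [p,q,r,s=1000]: 00001111  (ones: 4)
  rows 72-79 [p,q,r,s=1001]: 00000000  (ones: 0)
  rows 80-87 [p,q,r,s=1010]: 11110000  (ones: 4)
  rows 88-95 [p,q,r,s=1011]: 11111111  (ones: 8)
  rows 96-103 [p,q,r,s=1100]: 11111111  (ones: 8)
  rows 104-111 [p,q,r,s=1101]: 11111111  (ones: 8)
  rows 112-119 [p,q,r,s=1110]: 11001100  (ones: 4)
  rows 120-127 [p,q,r,s=1111]: 11001100  (ones: 4)
Disagreements = 8+8+8+8+8+8+8+8+4+0+4+8+8+8+4+4 = 104

104


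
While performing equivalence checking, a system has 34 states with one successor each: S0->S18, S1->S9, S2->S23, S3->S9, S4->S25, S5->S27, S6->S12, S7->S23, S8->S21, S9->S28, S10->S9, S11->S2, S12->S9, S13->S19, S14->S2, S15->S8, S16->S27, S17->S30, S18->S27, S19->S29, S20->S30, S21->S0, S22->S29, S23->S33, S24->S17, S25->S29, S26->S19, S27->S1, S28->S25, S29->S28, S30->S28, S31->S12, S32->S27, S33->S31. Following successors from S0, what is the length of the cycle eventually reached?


Trace from S0 until a state repeats:
  S0 -> S18 -> S27 -> S1 -> S9 -> S28 -> S25 -> S29 -> S28
S28 first seen at step 5, revisited at step 8.
Cycle length = 8 - 5 = 3

3


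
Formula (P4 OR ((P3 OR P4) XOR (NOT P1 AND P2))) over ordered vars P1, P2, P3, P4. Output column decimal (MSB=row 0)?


Formula: (P4 OR ((P3 OR P4) XOR (NOT P1 AND P2))) over P1, P2, P3, P4 (16 rows)
Evaluate each row (bits = P1,P2,P3,P4, MSB first):
  row 0 [0000]: (0 OR ((0 OR 0) XOR (NOT 0 AND 0))) -> 0
  row 1 [0001]: (1 OR ((0 OR 1) XOR (NOT 0 AND 0))) -> 1
  row 2 [0010]: (0 OR ((1 OR 0) XOR (NOT 0 AND 0))) -> 1
  row 3 [0011]: (1 OR ((1 OR 1) XOR (NOT 0 AND 0))) -> 1
  row 4 [0100]: (0 OR ((0 OR 0) XOR (NOT 0 AND 1))) -> 1
  row 5 [0101]: (1 OR ((0 OR 1) XOR (NOT 0 AND 1))) -> 1
  row 6 [0110]: (0 OR ((1 OR 0) XOR (NOT 0 AND 1))) -> 0
  row 7 [0111]: (1 OR ((1 OR 1) XOR (NOT 0 AND 1))) -> 1
  row 8 [1000]: (0 OR ((0 OR 0) XOR (NOT 1 AND 0))) -> 0
  row 9 [1001]: (1 OR ((0 OR 1) XOR (NOT 1 AND 0))) -> 1
  row 10 [1010]: (0 OR ((1 OR 0) XOR (NOT 1 AND 0))) -> 1
  row 11 [1011]: (1 OR ((1 OR 1) XOR (NOT 1 AND 0))) -> 1
  row 12 [1100]: (0 OR ((0 OR 0) XOR (NOT 1 AND 1))) -> 0
  row 13 [1101]: (1 OR ((0 OR 1) XOR (NOT 1 AND 1))) -> 1
  row 14 [1110]: (0 OR ((1 OR 0) XOR (NOT 1 AND 1))) -> 1
  row 15 [1111]: (1 OR ((1 OR 1) XOR (NOT 1 AND 1))) -> 1
Full result column, 4 rows per line (P1,P2 fixed per line; P3,P4 runs 00..11 left to right):
  rows 0-3 [P1,P2=00]: 0111  = hex 7
  rows 4-7 [P1,P2=01]: 1101  = hex D
  rows 8-11 [P1,P2=10]: 0111  = hex 7
  rows 12-15 [P1,P2=11]: 0111  = hex 7
Output column (row 0 .. row 15) = 0111110101110111
Output column grouped in 4s = 0111 1101 0111 0111 = 0x7D77
Convert to decimal digit by digit (value = value*16 + digit):
  7 -> 7
  7*16 + 13 (D) = 125
  125*16 + 7 = 2007
  2007*16 + 7 = 32119
Decimal = 32119

32119


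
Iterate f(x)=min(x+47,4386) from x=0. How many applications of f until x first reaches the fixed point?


Step 1: x=0, cap=4386, increment=47
Step 2: x grows by 47 each step until capped at 4386; fixed point is x=4386
Step 3: iterations = ceil(4386/47) = 94

94


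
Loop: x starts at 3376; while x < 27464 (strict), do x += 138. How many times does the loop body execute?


Step 1: x goes from 3376 toward 27464 by 138; the body runs while x<27464, so iterations = ceil((bound-start)/step)
Step 2: Distance=24088
Step 3: ceil(24088/138)=175

175


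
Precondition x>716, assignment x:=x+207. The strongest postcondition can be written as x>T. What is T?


Formula: sp(P, x:=E) = exists old_x. (x = E[old_x/x]) AND P[old_x/x] (old_x is the value of x before the assignment; eliminate old_x by solving x = E[old_x/x] for old_x)
Step 1: Precondition P: x>716, i.e. old_x > 716
Step 2: Assignment gives x = old_x + 207, so old_x = x - 207
Step 3: Substitute into P: x - 207 > 716
Step 4: Simplify: x > 716+207 = 923

923


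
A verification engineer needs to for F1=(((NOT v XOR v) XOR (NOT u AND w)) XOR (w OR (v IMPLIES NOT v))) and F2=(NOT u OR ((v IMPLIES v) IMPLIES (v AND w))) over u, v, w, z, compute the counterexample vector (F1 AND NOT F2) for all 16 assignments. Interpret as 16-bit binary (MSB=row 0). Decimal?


F1 = (((NOT v XOR v) XOR (NOT u AND w)) XOR (w OR (v IMPLIES NOT v)))
F2 = (NOT u OR ((v IMPLIES v) IMPLIES (v AND w)))
Counterexample to F1=>F2 is where F1=1 and F2=0.
Evaluate each row (bits = u,v,w,z, MSB first):
  row 0 [0000]: F1=0 F2=1 -> F1&~F2 -> 0
  row 1 [0001]: F1=0 F2=1 -> F1&~F2 -> 0
  row 2 [0010]: F1=1 F2=1 -> F1&~F2 -> 0
  row 3 [0011]: F1=1 F2=1 -> F1&~F2 -> 0
  row 4 [0100]: F1=1 F2=1 -> F1&~F2 -> 0
  row 5 [0101]: F1=1 F2=1 -> F1&~F2 -> 0
  row 6 [0110]: F1=1 F2=1 -> F1&~F2 -> 0
  row 7 [0111]: F1=1 F2=1 -> F1&~F2 -> 0
  row 8 [1000]: F1=0 F2=0 -> F1&~F2 -> 0
  row 9 [1001]: F1=0 F2=0 -> F1&~F2 -> 0
  row 10 [1010]: F1=0 F2=0 -> F1&~F2 -> 0
  row 11 [1011]: F1=0 F2=0 -> F1&~F2 -> 0
  row 12 [1100]: F1=1 F2=0 -> F1&~F2 -> 1
  row 13 [1101]: F1=1 F2=0 -> F1&~F2 -> 1
  row 14 [1110]: F1=0 F2=1 -> F1&~F2 -> 0
  row 15 [1111]: F1=0 F2=1 -> F1&~F2 -> 0
Full result column, 4 rows per line (u,v fixed per line; w,z runs 00..11 left to right):
  rows 0-3 [u,v=00]: 0000  = hex 0
  rows 4-7 [u,v=01]: 0000  = hex 0
  rows 8-11 [u,v=10]: 0000  = hex 0
  rows 12-15 [u,v=11]: 1100  = hex C
Counterexample vector (row 0 .. row 15) = 0000000000001100
Output column grouped in 4s = 0000 0000 0000 1100 = 0x000C
Convert to decimal digit by digit (value = value*16 + digit):
  0 -> 0
  0*16 + 0 = 0
  0*16 + 0 = 0
  0*16 + 12 (C) = 12
Decimal = 12

12


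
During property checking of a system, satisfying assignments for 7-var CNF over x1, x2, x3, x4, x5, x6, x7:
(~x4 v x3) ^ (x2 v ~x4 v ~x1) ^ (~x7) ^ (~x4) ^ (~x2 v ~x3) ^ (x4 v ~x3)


CNF with 6 clauses over 7 vars (128 assignments).
An assignment satisfies CNF iff every clause has >=1 true literal.
Check each row (bits = x1,x2,x3,x4,x5,x6,x7; clause T/F shown):
  row 0 [0000000]: clauses=TTTTTT -> 1
  row 1 [0000001]: clauses=TTFTTT -> 0
  row 2 [0000010]: clauses=TTTTTT -> 1
  row 3 [0000011]: clauses=TTFTTT -> 0
  row 4 [0000100]: clauses=TTTTTT -> 1
  (every remaining row is evaluated the same way; all 128 results are listed next)
Full result column, 8 rows per line (x1,x2,x3,x4 fixed per line; x5,x6,x7 runs 000..111 left to right):
  rows 0-7 [x1,x2,x3,x4=0000]: 10101010  (ones: 4)
  rows 8-15 [x1,x2,x3,x4=0001]: 00000000  (ones: 0)
  rows 16-23 [x1,x2,x3,x4=0010]: 00000000  (ones: 0)
  rows 24-31 [x1,x2,x3,x4=0011]: 00000000  (ones: 0)
  rows 32-39 [x1,x2,x3,x4=0100]: 10101010  (ones: 4)
  rows 40-47 [x1,x2,x3,x4=0101]: 00000000  (ones: 0)
  rows 48-55 [x1,x2,x3,x4=0110]: 00000000  (ones: 0)
  rows 56-63 [x1,x2,x3,x4=0111]: 00000000  (ones: 0)
  rows 64-71 [x1,x2,x3,x4=1000]: 10101010  (ones: 4)
  rows 72-79 [x1,x2,x3,x4=1001]: 00000000  (ones: 0)
  rows 80-87 [x1,x2,x3,x4=1010]: 00000000  (ones: 0)
  rows 88-95 [x1,x2,x3,x4=1011]: 00000000  (ones: 0)
  rows 96-103 [x1,x2,x3,x4=1100]: 10101010  (ones: 4)
  rows 104-111 [x1,x2,x3,x4=1101]: 00000000  (ones: 0)
  rows 112-119 [x1,x2,x3,x4=1110]: 00000000  (ones: 0)
  rows 120-127 [x1,x2,x3,x4=1111]: 00000000  (ones: 0)
Satisfying assignments = 4+0+0+0+4+0+0+0+4+0+0+0+4+0+0+0 = 16

16


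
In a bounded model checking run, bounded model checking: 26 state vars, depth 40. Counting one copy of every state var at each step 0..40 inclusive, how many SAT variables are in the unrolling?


BMC unrolls to depth k, creating one copy of each state var for steps 0..k.
Step count = 40 + 1 = 41 (steps 0 through 40)
Vars per step = 26
Total = 26 * 41 = 1066

1066


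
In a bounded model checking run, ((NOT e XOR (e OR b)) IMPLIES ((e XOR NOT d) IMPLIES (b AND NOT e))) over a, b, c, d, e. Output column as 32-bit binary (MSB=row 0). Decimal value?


Formula: ((NOT e XOR (e OR b)) IMPLIES ((e XOR NOT d) IMPLIES (b AND NOT e))) over a, b, c, d, e (32 rows)
Evaluate each row (bits = a,b,c,d,e, MSB first):
  row 0 [00000]: ((NOT 0 XOR (0 OR 0)) IMPLIES ((0 XOR NOT 0) IMPLIES (0 AND NOT 0))) -> 0
  row 1 [00001]: ((NOT 1 XOR (1 OR 0)) IMPLIES ((1 XOR NOT 0) IMPLIES (0 AND NOT 1))) -> 1
  row 2 [00010]: ((NOT 0 XOR (0 OR 0)) IMPLIES ((0 XOR NOT 1) IMPLIES (0 AND NOT 0))) -> 1
  row 3 [00011]: ((NOT 1 XOR (1 OR 0)) IMPLIES ((1 XOR NOT 1) IMPLIES (0 AND NOT 1))) -> 0
  row 4 [00100]: ((NOT 0 XOR (0 OR 0)) IMPLIES ((0 XOR NOT 0) IMPLIES (0 AND NOT 0))) -> 0
  row 5 [00101]: ((NOT 1 XOR (1 OR 0)) IMPLIES ((1 XOR NOT 0) IMPLIES (0 AND NOT 1))) -> 1
  row 6 [00110]: ((NOT 0 XOR (0 OR 0)) IMPLIES ((0 XOR NOT 1) IMPLIES (0 AND NOT 0))) -> 1
  row 7 [00111]: ((NOT 1 XOR (1 OR 0)) IMPLIES ((1 XOR NOT 1) IMPLIES (0 AND NOT 1))) -> 0
  row 8 [01000]: ((NOT 0 XOR (0 OR 1)) IMPLIES ((0 XOR NOT 0) IMPLIES (1 AND NOT 0))) -> 1
  row 9 [01001]: ((NOT 1 XOR (1 OR 1)) IMPLIES ((1 XOR NOT 0) IMPLIES (1 AND NOT 1))) -> 1
  row 10 [01010]: ((NOT 0 XOR (0 OR 1)) IMPLIES ((0 XOR NOT 1) IMPLIES (1 AND NOT 0))) -> 1
  row 11 [01011]: ((NOT 1 XOR (1 OR 1)) IMPLIES ((1 XOR NOT 1) IMPLIES (1 AND NOT 1))) -> 0
  row 12 [01100]: ((NOT 0 XOR (0 OR 1)) IMPLIES ((0 XOR NOT 0) IMPLIES (1 AND NOT 0))) -> 1
  row 13 [01101]: ((NOT 1 XOR (1 OR 1)) IMPLIES ((1 XOR NOT 0) IMPLIES (1 AND NOT 1))) -> 1
  row 14 [01110]: ((NOT 0 XOR (0 OR 1)) IMPLIES ((0 XOR NOT 1) IMPLIES (1 AND NOT 0))) -> 1
  row 15 [01111]: ((NOT 1 XOR (1 OR 1)) IMPLIES ((1 XOR NOT 1) IMPLIES (1 AND NOT 1))) -> 0
  row 16 [10000]: ((NOT 0 XOR (0 OR 0)) IMPLIES ((0 XOR NOT 0) IMPLIES (0 AND NOT 0))) -> 0
  row 17 [10001]: ((NOT 1 XOR (1 OR 0)) IMPLIES ((1 XOR NOT 0) IMPLIES (0 AND NOT 1))) -> 1
  row 18 [10010]: ((NOT 0 XOR (0 OR 0)) IMPLIES ((0 XOR NOT 1) IMPLIES (0 AND NOT 0))) -> 1
  row 19 [10011]: ((NOT 1 XOR (1 OR 0)) IMPLIES ((1 XOR NOT 1) IMPLIES (0 AND NOT 1))) -> 0
  row 20 [10100]: ((NOT 0 XOR (0 OR 0)) IMPLIES ((0 XOR NOT 0) IMPLIES (0 AND NOT 0))) -> 0
  row 21 [10101]: ((NOT 1 XOR (1 OR 0)) IMPLIES ((1 XOR NOT 0) IMPLIES (0 AND NOT 1))) -> 1
  row 22 [10110]: ((NOT 0 XOR (0 OR 0)) IMPLIES ((0 XOR NOT 1) IMPLIES (0 AND NOT 0))) -> 1
  row 23 [10111]: ((NOT 1 XOR (1 OR 0)) IMPLIES ((1 XOR NOT 1) IMPLIES (0 AND NOT 1))) -> 0
  row 24 [11000]: ((NOT 0 XOR (0 OR 1)) IMPLIES ((0 XOR NOT 0) IMPLIES (1 AND NOT 0))) -> 1
  row 25 [11001]: ((NOT 1 XOR (1 OR 1)) IMPLIES ((1 XOR NOT 0) IMPLIES (1 AND NOT 1))) -> 1
  row 26 [11010]: ((NOT 0 XOR (0 OR 1)) IMPLIES ((0 XOR NOT 1) IMPLIES (1 AND NOT 0))) -> 1
  row 27 [11011]: ((NOT 1 XOR (1 OR 1)) IMPLIES ((1 XOR NOT 1) IMPLIES (1 AND NOT 1))) -> 0
  row 28 [11100]: ((NOT 0 XOR (0 OR 1)) IMPLIES ((0 XOR NOT 0) IMPLIES (1 AND NOT 0))) -> 1
  row 29 [11101]: ((NOT 1 XOR (1 OR 1)) IMPLIES ((1 XOR NOT 0) IMPLIES (1 AND NOT 1))) -> 1
  row 30 [11110]: ((NOT 0 XOR (0 OR 1)) IMPLIES ((0 XOR NOT 1) IMPLIES (1 AND NOT 0))) -> 1
  row 31 [11111]: ((NOT 1 XOR (1 OR 1)) IMPLIES ((1 XOR NOT 1) IMPLIES (1 AND NOT 1))) -> 0
Full result column, 4 rows per line (a,b,c fixed per line; d,e runs 00..11 left to right):
  rows 0-3 [a,b,c=000]: 0110  = hex 6
  rows 4-7 [a,b,c=001]: 0110  = hex 6
  rows 8-11 [a,b,c=010]: 1110  = hex E
  rows 12-15 [a,b,c=011]: 1110  = hex E
  rows 16-19 [a,b,c=100]: 0110  = hex 6
  rows 20-23 [a,b,c=101]: 0110  = hex 6
  rows 24-27 [a,b,c=110]: 1110  = hex E
  rows 28-31 [a,b,c=111]: 1110  = hex E
Output column (row 0 .. row 31) = 01100110111011100110011011101110
Output column grouped in 4s = 0110 0110 1110 1110 0110 0110 1110 1110 = 0x66EE66EE
Convert to decimal digit by digit (value = value*16 + digit):
  6 -> 6
  6*16 + 6 = 102
  102*16 + 14 (E) = 1646
  1646*16 + 14 (E) = 26350
  26350*16 + 6 = 421606
  421606*16 + 6 = 6745702
  6745702*16 + 14 (E) = 107931246
  107931246*16 + 14 (E) = 1726899950
Decimal = 1726899950

1726899950


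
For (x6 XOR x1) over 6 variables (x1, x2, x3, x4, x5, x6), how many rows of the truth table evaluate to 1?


Formula: (x6 XOR x1) over 6 vars (64 rows)
Evaluate each row (x1, x2, x3, x4, x5, x6 as bits, MSB first):
  row 0 [000000]: (0 XOR 0) -> 0
  row 1 [000001]: (1 XOR 0) -> 1
  row 2 [000010]: (0 XOR 0) -> 0
  row 3 [000011]: (1 XOR 0) -> 1
  row 4 [000100]: (0 XOR 0) -> 0
  (every remaining row is evaluated the same way; all 64 results are listed next)
Full result column, 8 rows per line (x1,x2,x3 fixed per line; x4,x5,x6 runs 000..111 left to right):
  rows 0-7 [x1,x2,x3=000]: 01010101  (ones: 4)
  rows 8-15 [x1,x2,x3=001]: 01010101  (ones: 4)
  rows 16-23 [x1,x2,x3=010]: 01010101  (ones: 4)
  rows 24-31 [x1,x2,x3=011]: 01010101  (ones: 4)
  rows 32-39 [x1,x2,x3=100]: 10101010  (ones: 4)
  rows 40-47 [x1,x2,x3=101]: 10101010  (ones: 4)
  rows 48-55 [x1,x2,x3=110]: 10101010  (ones: 4)
  rows 56-63 [x1,x2,x3=111]: 10101010  (ones: 4)
Count of 1-rows = 4+4+4+4+4+4+4+4 = 32

32


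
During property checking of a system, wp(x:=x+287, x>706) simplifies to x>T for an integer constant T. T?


Formula: wp(x:=E, P) = P[E/x] (substitute E for x in postcondition)
Step 1: Postcondition: x>706
Step 2: Substitute x+287 for x: x+287>706
Step 3: Solve for x: x > 706-287 = 419

419


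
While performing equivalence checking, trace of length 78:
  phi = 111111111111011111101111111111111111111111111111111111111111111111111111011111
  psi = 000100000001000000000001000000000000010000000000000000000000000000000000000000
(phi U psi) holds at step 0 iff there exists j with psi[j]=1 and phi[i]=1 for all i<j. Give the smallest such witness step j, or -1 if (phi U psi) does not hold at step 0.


(phi U psi) at 0: need smallest j with psi[j]=1 and phi[i]=1 for all i in [0,j).
Scan from step 0:
  step 0: phi=1, psi=0 -> continue
  step 1: phi=1, psi=0 -> continue
  step 2: phi=1, psi=0 -> continue
  step 3: psi=1 and phi held for [0,3) -> witness found
Witness step = 3

3


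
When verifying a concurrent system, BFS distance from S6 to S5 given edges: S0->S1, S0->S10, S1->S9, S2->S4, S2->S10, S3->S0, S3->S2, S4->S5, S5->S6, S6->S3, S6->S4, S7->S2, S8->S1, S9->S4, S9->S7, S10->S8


BFS layer-by-layer from S6:
  dist 0: {S6}
  dist 1: {S3, S4}
  dist 2: {S0, S2, S5}
  -> S5 reached at distance 2
Shortest path length = 2

2


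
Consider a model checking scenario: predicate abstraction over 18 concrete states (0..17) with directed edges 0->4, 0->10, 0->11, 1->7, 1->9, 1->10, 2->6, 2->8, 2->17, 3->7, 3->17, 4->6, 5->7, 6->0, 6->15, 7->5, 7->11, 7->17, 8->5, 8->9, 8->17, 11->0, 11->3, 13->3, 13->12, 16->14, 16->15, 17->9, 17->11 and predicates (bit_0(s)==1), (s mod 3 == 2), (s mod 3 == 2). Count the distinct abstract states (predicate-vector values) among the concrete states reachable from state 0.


BFS from 0:
Concrete reachable: {0, 3, 4, 5, 6, 7, 9, 10, 11, 15, 17}
Abstract via predicates (bit_0(s)==1), (s mod 3 == 2), (s mod 3 == 2):
  (0,0,0) <- {0, 4, 6, 10}
  (1,0,0) <- {3, 7, 9, 15}
  (1,1,1) <- {5, 11, 17}
Distinct abstract states = 3

3


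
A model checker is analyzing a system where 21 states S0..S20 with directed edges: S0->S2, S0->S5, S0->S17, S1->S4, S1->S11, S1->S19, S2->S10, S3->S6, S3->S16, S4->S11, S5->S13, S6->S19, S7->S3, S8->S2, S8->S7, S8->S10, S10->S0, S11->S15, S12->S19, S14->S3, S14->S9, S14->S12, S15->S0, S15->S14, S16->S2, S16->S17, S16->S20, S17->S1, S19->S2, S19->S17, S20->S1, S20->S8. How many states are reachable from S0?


BFS from S0:
  layer 0: {S0}
  layer 1: {S2, S5, S17}
  layer 2: {S1, S10, S13}
  layer 3: {S4, S11, S19}
  layer 4: {S15}
  layer 5: {S14}
  layer 6: {S3, S9, S12}
  layer 7: {S6, S16}
  layer 8: {S20}
  layer 9: {S8}
  layer 10: {S7}
Reachable set: {S0, S1, S2, S3, S4, S5, S6, S7, S8, S9, S10, S11, S12, S13, S14, S15, S16, S17, S19, S20}
Count = 20

20


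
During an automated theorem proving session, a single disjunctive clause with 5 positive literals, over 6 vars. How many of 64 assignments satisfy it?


Step 1: Total=2^6=64
Step 2: Unsat when all 5 false: 2^1=2
Step 3: Sat=64-2=62

62


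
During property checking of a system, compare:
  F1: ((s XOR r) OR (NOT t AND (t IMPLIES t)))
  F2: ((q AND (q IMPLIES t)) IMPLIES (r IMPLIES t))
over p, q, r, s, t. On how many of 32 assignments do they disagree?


F1 = ((s XOR r) OR (NOT t AND (t IMPLIES t)))
F2 = ((q AND (q IMPLIES t)) IMPLIES (r IMPLIES t))
Evaluate both on each of 32 rows (bits = p,q,r,s,t):
  row 0 [00000]: F1=1 F2=1 -> 0
  row 1 [00001]: F1=0 F2=1 (differ) -> 1
  row 2 [00010]: F1=1 F2=1 -> 0
  row 3 [00011]: F1=1 F2=1 -> 0
  row 4 [00100]: F1=1 F2=1 -> 0
  row 5 [00101]: F1=1 F2=1 -> 0
  row 6 [00110]: F1=1 F2=1 -> 0
  row 7 [00111]: F1=0 F2=1 (differ) -> 1
  row 8 [01000]: F1=1 F2=1 -> 0
  row 9 [01001]: F1=0 F2=1 (differ) -> 1
  row 10 [01010]: F1=1 F2=1 -> 0
  row 11 [01011]: F1=1 F2=1 -> 0
  row 12 [01100]: F1=1 F2=1 -> 0
  row 13 [01101]: F1=1 F2=1 -> 0
  row 14 [01110]: F1=1 F2=1 -> 0
  row 15 [01111]: F1=0 F2=1 (differ) -> 1
  row 16 [10000]: F1=1 F2=1 -> 0
  row 17 [10001]: F1=0 F2=1 (differ) -> 1
  row 18 [10010]: F1=1 F2=1 -> 0
  row 19 [10011]: F1=1 F2=1 -> 0
  row 20 [10100]: F1=1 F2=1 -> 0
  row 21 [10101]: F1=1 F2=1 -> 0
  row 22 [10110]: F1=1 F2=1 -> 0
  row 23 [10111]: F1=0 F2=1 (differ) -> 1
  row 24 [11000]: F1=1 F2=1 -> 0
  row 25 [11001]: F1=0 F2=1 (differ) -> 1
  row 26 [11010]: F1=1 F2=1 -> 0
  row 27 [11011]: F1=1 F2=1 -> 0
  row 28 [11100]: F1=1 F2=1 -> 0
  row 29 [11101]: F1=1 F2=1 -> 0
  row 30 [11110]: F1=1 F2=1 -> 0
  row 31 [11111]: F1=0 F2=1 (differ) -> 1
Full result column, 8 rows per line (p,q fixed per line; r,s,t runs 000..111 left to right):
  rows 0-7 [p,q=00]: 01000001  (ones: 2)
  rows 8-15 [p,q=01]: 01000001  (ones: 2)
  rows 16-23 [p,q=10]: 01000001  (ones: 2)
  rows 24-31 [p,q=11]: 01000001  (ones: 2)
Disagreements = 2+2+2+2 = 8

8


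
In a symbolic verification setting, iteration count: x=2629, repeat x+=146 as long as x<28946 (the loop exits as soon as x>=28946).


Step 1: x goes from 2629 toward 28946 by 146; the body runs while x<28946, so iterations = ceil((bound-start)/step)
Step 2: Distance=26317
Step 3: ceil(26317/146)=181

181


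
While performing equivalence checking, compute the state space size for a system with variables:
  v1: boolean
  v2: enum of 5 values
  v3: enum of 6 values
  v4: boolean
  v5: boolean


State space = product of domain sizes of all variables.
Domain sizes:
  v1 (boolean): 2
  v2 (enum of 5 values): 5
  v3 (enum of 6 values): 6
  v4 (boolean): 2
  v5 (boolean): 2
Product = 2 * 5 * 6 * 2 * 2 = 240

240


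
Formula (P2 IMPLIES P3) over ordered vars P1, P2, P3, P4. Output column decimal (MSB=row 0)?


Formula: (P2 IMPLIES P3) over P1, P2, P3, P4 (16 rows)
Evaluate each row (bits = P1,P2,P3,P4, MSB first):
  row 0 [0000]: (0 IMPLIES 0) -> 1
  row 1 [0001]: (0 IMPLIES 0) -> 1
  row 2 [0010]: (0 IMPLIES 1) -> 1
  row 3 [0011]: (0 IMPLIES 1) -> 1
  row 4 [0100]: (1 IMPLIES 0) -> 0
  row 5 [0101]: (1 IMPLIES 0) -> 0
  row 6 [0110]: (1 IMPLIES 1) -> 1
  row 7 [0111]: (1 IMPLIES 1) -> 1
  row 8 [1000]: (0 IMPLIES 0) -> 1
  row 9 [1001]: (0 IMPLIES 0) -> 1
  row 10 [1010]: (0 IMPLIES 1) -> 1
  row 11 [1011]: (0 IMPLIES 1) -> 1
  row 12 [1100]: (1 IMPLIES 0) -> 0
  row 13 [1101]: (1 IMPLIES 0) -> 0
  row 14 [1110]: (1 IMPLIES 1) -> 1
  row 15 [1111]: (1 IMPLIES 1) -> 1
Full result column, 4 rows per line (P1,P2 fixed per line; P3,P4 runs 00..11 left to right):
  rows 0-3 [P1,P2=00]: 1111  = hex F
  rows 4-7 [P1,P2=01]: 0011  = hex 3
  rows 8-11 [P1,P2=10]: 1111  = hex F
  rows 12-15 [P1,P2=11]: 0011  = hex 3
Output column (row 0 .. row 15) = 1111001111110011
Output column grouped in 4s = 1111 0011 1111 0011 = 0xF3F3
Convert to decimal digit by digit (value = value*16 + digit):
  F -> 15
  15*16 + 3 = 243
  243*16 + 15 (F) = 3903
  3903*16 + 3 = 62451
Decimal = 62451

62451


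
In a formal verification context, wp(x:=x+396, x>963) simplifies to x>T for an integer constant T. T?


Formula: wp(x:=E, P) = P[E/x] (substitute E for x in postcondition)
Step 1: Postcondition: x>963
Step 2: Substitute x+396 for x: x+396>963
Step 3: Solve for x: x > 963-396 = 567

567


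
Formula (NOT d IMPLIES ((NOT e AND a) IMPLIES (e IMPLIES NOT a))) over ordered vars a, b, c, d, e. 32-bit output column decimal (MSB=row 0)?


Formula: (NOT d IMPLIES ((NOT e AND a) IMPLIES (e IMPLIES NOT a))) over a, b, c, d, e (32 rows)
Evaluate each row (bits = a,b,c,d,e, MSB first):
  row 0 [00000]: (NOT 0 IMPLIES ((NOT 0 AND 0) IMPLIES (0 IMPLIES NOT 0))) -> 1
  row 1 [00001]: (NOT 0 IMPLIES ((NOT 1 AND 0) IMPLIES (1 IMPLIES NOT 0))) -> 1
  row 2 [00010]: (NOT 1 IMPLIES ((NOT 0 AND 0) IMPLIES (0 IMPLIES NOT 0))) -> 1
  row 3 [00011]: (NOT 1 IMPLIES ((NOT 1 AND 0) IMPLIES (1 IMPLIES NOT 0))) -> 1
  row 4 [00100]: (NOT 0 IMPLIES ((NOT 0 AND 0) IMPLIES (0 IMPLIES NOT 0))) -> 1
  row 5 [00101]: (NOT 0 IMPLIES ((NOT 1 AND 0) IMPLIES (1 IMPLIES NOT 0))) -> 1
  row 6 [00110]: (NOT 1 IMPLIES ((NOT 0 AND 0) IMPLIES (0 IMPLIES NOT 0))) -> 1
  row 7 [00111]: (NOT 1 IMPLIES ((NOT 1 AND 0) IMPLIES (1 IMPLIES NOT 0))) -> 1
  row 8 [01000]: (NOT 0 IMPLIES ((NOT 0 AND 0) IMPLIES (0 IMPLIES NOT 0))) -> 1
  row 9 [01001]: (NOT 0 IMPLIES ((NOT 1 AND 0) IMPLIES (1 IMPLIES NOT 0))) -> 1
  row 10 [01010]: (NOT 1 IMPLIES ((NOT 0 AND 0) IMPLIES (0 IMPLIES NOT 0))) -> 1
  row 11 [01011]: (NOT 1 IMPLIES ((NOT 1 AND 0) IMPLIES (1 IMPLIES NOT 0))) -> 1
  row 12 [01100]: (NOT 0 IMPLIES ((NOT 0 AND 0) IMPLIES (0 IMPLIES NOT 0))) -> 1
  row 13 [01101]: (NOT 0 IMPLIES ((NOT 1 AND 0) IMPLIES (1 IMPLIES NOT 0))) -> 1
  row 14 [01110]: (NOT 1 IMPLIES ((NOT 0 AND 0) IMPLIES (0 IMPLIES NOT 0))) -> 1
  row 15 [01111]: (NOT 1 IMPLIES ((NOT 1 AND 0) IMPLIES (1 IMPLIES NOT 0))) -> 1
  row 16 [10000]: (NOT 0 IMPLIES ((NOT 0 AND 1) IMPLIES (0 IMPLIES NOT 1))) -> 1
  row 17 [10001]: (NOT 0 IMPLIES ((NOT 1 AND 1) IMPLIES (1 IMPLIES NOT 1))) -> 1
  row 18 [10010]: (NOT 1 IMPLIES ((NOT 0 AND 1) IMPLIES (0 IMPLIES NOT 1))) -> 1
  row 19 [10011]: (NOT 1 IMPLIES ((NOT 1 AND 1) IMPLIES (1 IMPLIES NOT 1))) -> 1
  row 20 [10100]: (NOT 0 IMPLIES ((NOT 0 AND 1) IMPLIES (0 IMPLIES NOT 1))) -> 1
  row 21 [10101]: (NOT 0 IMPLIES ((NOT 1 AND 1) IMPLIES (1 IMPLIES NOT 1))) -> 1
  row 22 [10110]: (NOT 1 IMPLIES ((NOT 0 AND 1) IMPLIES (0 IMPLIES NOT 1))) -> 1
  row 23 [10111]: (NOT 1 IMPLIES ((NOT 1 AND 1) IMPLIES (1 IMPLIES NOT 1))) -> 1
  row 24 [11000]: (NOT 0 IMPLIES ((NOT 0 AND 1) IMPLIES (0 IMPLIES NOT 1))) -> 1
  row 25 [11001]: (NOT 0 IMPLIES ((NOT 1 AND 1) IMPLIES (1 IMPLIES NOT 1))) -> 1
  row 26 [11010]: (NOT 1 IMPLIES ((NOT 0 AND 1) IMPLIES (0 IMPLIES NOT 1))) -> 1
  row 27 [11011]: (NOT 1 IMPLIES ((NOT 1 AND 1) IMPLIES (1 IMPLIES NOT 1))) -> 1
  row 28 [11100]: (NOT 0 IMPLIES ((NOT 0 AND 1) IMPLIES (0 IMPLIES NOT 1))) -> 1
  row 29 [11101]: (NOT 0 IMPLIES ((NOT 1 AND 1) IMPLIES (1 IMPLIES NOT 1))) -> 1
  row 30 [11110]: (NOT 1 IMPLIES ((NOT 0 AND 1) IMPLIES (0 IMPLIES NOT 1))) -> 1
  row 31 [11111]: (NOT 1 IMPLIES ((NOT 1 AND 1) IMPLIES (1 IMPLIES NOT 1))) -> 1
Full result column, 4 rows per line (a,b,c fixed per line; d,e runs 00..11 left to right):
  rows 0-3 [a,b,c=000]: 1111  = hex F
  rows 4-7 [a,b,c=001]: 1111  = hex F
  rows 8-11 [a,b,c=010]: 1111  = hex F
  rows 12-15 [a,b,c=011]: 1111  = hex F
  rows 16-19 [a,b,c=100]: 1111  = hex F
  rows 20-23 [a,b,c=101]: 1111  = hex F
  rows 24-27 [a,b,c=110]: 1111  = hex F
  rows 28-31 [a,b,c=111]: 1111  = hex F
Output column (row 0 .. row 31) = 11111111111111111111111111111111
Output column grouped in 4s = 1111 1111 1111 1111 1111 1111 1111 1111 = 0xFFFFFFFF
Convert to decimal digit by digit (value = value*16 + digit):
  F -> 15
  15*16 + 15 (F) = 255
  255*16 + 15 (F) = 4095
  4095*16 + 15 (F) = 65535
  65535*16 + 15 (F) = 1048575
  1048575*16 + 15 (F) = 16777215
  16777215*16 + 15 (F) = 268435455
  268435455*16 + 15 (F) = 4294967295
Decimal = 4294967295

4294967295


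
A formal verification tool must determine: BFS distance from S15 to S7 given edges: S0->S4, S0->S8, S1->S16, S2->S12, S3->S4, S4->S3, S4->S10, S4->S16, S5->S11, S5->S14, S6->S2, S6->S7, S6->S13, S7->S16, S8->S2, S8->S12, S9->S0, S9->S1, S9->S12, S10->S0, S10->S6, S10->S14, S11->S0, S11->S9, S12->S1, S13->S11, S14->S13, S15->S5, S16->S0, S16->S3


BFS layer-by-layer from S15:
  dist 0: {S15}
  dist 1: {S5}
  dist 2: {S11, S14}
  dist 3: {S0, S9, S13}
  dist 4: {S1, S4, S8, S12}
  dist 5: {S2, S3, S10, S16}
  dist 6: {S6}
  dist 7: {S7}
  -> S7 reached at distance 7
Shortest path length = 7

7


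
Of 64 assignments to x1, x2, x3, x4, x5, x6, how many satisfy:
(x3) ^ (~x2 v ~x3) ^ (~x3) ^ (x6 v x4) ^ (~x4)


CNF with 5 clauses over 6 vars (64 assignments).
An assignment satisfies CNF iff every clause has >=1 true literal.
Check each row (bits = x1,x2,x3,x4,x5,x6; clause T/F shown):
  row 0 [000000]: clauses=FTTFT -> 0
  row 1 [000001]: clauses=FTTTT -> 0
  row 2 [000010]: clauses=FTTFT -> 0
  row 3 [000011]: clauses=FTTTT -> 0
  row 4 [000100]: clauses=FTTTF -> 0
  (every remaining row is evaluated the same way; all 64 results are listed next)
Full result column, 8 rows per line (x1,x2,x3 fixed per line; x4,x5,x6 runs 000..111 left to right):
  rows 0-7 [x1,x2,x3=000]: 00000000  (ones: 0)
  rows 8-15 [x1,x2,x3=001]: 00000000  (ones: 0)
  rows 16-23 [x1,x2,x3=010]: 00000000  (ones: 0)
  rows 24-31 [x1,x2,x3=011]: 00000000  (ones: 0)
  rows 32-39 [x1,x2,x3=100]: 00000000  (ones: 0)
  rows 40-47 [x1,x2,x3=101]: 00000000  (ones: 0)
  rows 48-55 [x1,x2,x3=110]: 00000000  (ones: 0)
  rows 56-63 [x1,x2,x3=111]: 00000000  (ones: 0)
Satisfying assignments = 0+0+0+0+0+0+0+0 = 0

0


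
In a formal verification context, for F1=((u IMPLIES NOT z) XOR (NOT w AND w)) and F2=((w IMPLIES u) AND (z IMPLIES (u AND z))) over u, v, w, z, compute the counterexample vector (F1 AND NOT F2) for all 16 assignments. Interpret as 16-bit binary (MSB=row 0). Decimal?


F1 = ((u IMPLIES NOT z) XOR (NOT w AND w))
F2 = ((w IMPLIES u) AND (z IMPLIES (u AND z)))
Counterexample to F1=>F2 is where F1=1 and F2=0.
Evaluate each row (bits = u,v,w,z, MSB first):
  row 0 [0000]: F1=1 F2=1 -> F1&~F2 -> 0
  row 1 [0001]: F1=1 F2=0 -> F1&~F2 -> 1
  row 2 [0010]: F1=1 F2=0 -> F1&~F2 -> 1
  row 3 [0011]: F1=1 F2=0 -> F1&~F2 -> 1
  row 4 [0100]: F1=1 F2=1 -> F1&~F2 -> 0
  row 5 [0101]: F1=1 F2=0 -> F1&~F2 -> 1
  row 6 [0110]: F1=1 F2=0 -> F1&~F2 -> 1
  row 7 [0111]: F1=1 F2=0 -> F1&~F2 -> 1
  row 8 [1000]: F1=1 F2=1 -> F1&~F2 -> 0
  row 9 [1001]: F1=0 F2=1 -> F1&~F2 -> 0
  row 10 [1010]: F1=1 F2=1 -> F1&~F2 -> 0
  row 11 [1011]: F1=0 F2=1 -> F1&~F2 -> 0
  row 12 [1100]: F1=1 F2=1 -> F1&~F2 -> 0
  row 13 [1101]: F1=0 F2=1 -> F1&~F2 -> 0
  row 14 [1110]: F1=1 F2=1 -> F1&~F2 -> 0
  row 15 [1111]: F1=0 F2=1 -> F1&~F2 -> 0
Full result column, 4 rows per line (u,v fixed per line; w,z runs 00..11 left to right):
  rows 0-3 [u,v=00]: 0111  = hex 7
  rows 4-7 [u,v=01]: 0111  = hex 7
  rows 8-11 [u,v=10]: 0000  = hex 0
  rows 12-15 [u,v=11]: 0000  = hex 0
Counterexample vector (row 0 .. row 15) = 0111011100000000
Output column grouped in 4s = 0111 0111 0000 0000 = 0x7700
Convert to decimal digit by digit (value = value*16 + digit):
  7 -> 7
  7*16 + 7 = 119
  119*16 + 0 = 1904
  1904*16 + 0 = 30464
Decimal = 30464

30464


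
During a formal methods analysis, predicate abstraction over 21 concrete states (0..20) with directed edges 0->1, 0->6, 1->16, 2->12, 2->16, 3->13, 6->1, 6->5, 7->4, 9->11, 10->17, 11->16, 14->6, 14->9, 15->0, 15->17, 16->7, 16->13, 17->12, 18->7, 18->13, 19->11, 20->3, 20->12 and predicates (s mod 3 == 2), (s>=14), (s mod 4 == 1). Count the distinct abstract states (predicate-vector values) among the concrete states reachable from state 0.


BFS from 0:
Concrete reachable: {0, 1, 4, 5, 6, 7, 13, 16}
Abstract via predicates (s mod 3 == 2), (s>=14), (s mod 4 == 1):
  (0,0,0) <- {0, 4, 6, 7}
  (0,0,1) <- {1, 13}
  (0,1,0) <- {16}
  (1,0,1) <- {5}
Distinct abstract states = 4

4


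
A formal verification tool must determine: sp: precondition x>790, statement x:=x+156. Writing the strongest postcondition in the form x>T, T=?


Formula: sp(P, x:=E) = exists old_x. (x = E[old_x/x]) AND P[old_x/x] (old_x is the value of x before the assignment; eliminate old_x by solving x = E[old_x/x] for old_x)
Step 1: Precondition P: x>790, i.e. old_x > 790
Step 2: Assignment gives x = old_x + 156, so old_x = x - 156
Step 3: Substitute into P: x - 156 > 790
Step 4: Simplify: x > 790+156 = 946

946


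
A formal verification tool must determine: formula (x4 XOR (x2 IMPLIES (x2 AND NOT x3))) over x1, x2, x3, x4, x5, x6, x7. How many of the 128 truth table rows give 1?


Formula: (x4 XOR (x2 IMPLIES (x2 AND NOT x3))) over 7 vars (128 rows)
Evaluate each row (x1, x2, x3, x4, x5, x6, x7 as bits, MSB first):
  row 0 [0000000]: (0 XOR (0 IMPLIES (0 AND NOT 0))) -> 1
  row 1 [0000001]: (0 XOR (0 IMPLIES (0 AND NOT 0))) -> 1
  row 2 [0000010]: (0 XOR (0 IMPLIES (0 AND NOT 0))) -> 1
  row 3 [0000011]: (0 XOR (0 IMPLIES (0 AND NOT 0))) -> 1
  row 4 [0000100]: (0 XOR (0 IMPLIES (0 AND NOT 0))) -> 1
  (every remaining row is evaluated the same way; all 128 results are listed next)
Full result column, 8 rows per line (x1,x2,x3,x4 fixed per line; x5,x6,x7 runs 000..111 left to right):
  rows 0-7 [x1,x2,x3,x4=0000]: 11111111  (ones: 8)
  rows 8-15 [x1,x2,x3,x4=0001]: 00000000  (ones: 0)
  rows 16-23 [x1,x2,x3,x4=0010]: 11111111  (ones: 8)
  rows 24-31 [x1,x2,x3,x4=0011]: 00000000  (ones: 0)
  rows 32-39 [x1,x2,x3,x4=0100]: 11111111  (ones: 8)
  rows 40-47 [x1,x2,x3,x4=0101]: 00000000  (ones: 0)
  rows 48-55 [x1,x2,x3,x4=0110]: 00000000  (ones: 0)
  rows 56-63 [x1,x2,x3,x4=0111]: 11111111  (ones: 8)
  rows 64-71 [x1,x2,x3,x4=1000]: 11111111  (ones: 8)
  rows 72-79 [x1,x2,x3,x4=1001]: 00000000  (ones: 0)
  rows 80-87 [x1,x2,x3,x4=1010]: 11111111  (ones: 8)
  rows 88-95 [x1,x2,x3,x4=1011]: 00000000  (ones: 0)
  rows 96-103 [x1,x2,x3,x4=1100]: 11111111  (ones: 8)
  rows 104-111 [x1,x2,x3,x4=1101]: 00000000  (ones: 0)
  rows 112-119 [x1,x2,x3,x4=1110]: 00000000  (ones: 0)
  rows 120-127 [x1,x2,x3,x4=1111]: 11111111  (ones: 8)
Count of 1-rows = 8+0+8+0+8+0+0+8+8+0+8+0+8+0+0+8 = 64

64


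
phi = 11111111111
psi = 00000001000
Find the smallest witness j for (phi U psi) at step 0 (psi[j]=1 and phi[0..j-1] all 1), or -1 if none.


(phi U psi) at 0: need smallest j with psi[j]=1 and phi[i]=1 for all i in [0,j).
Scan from step 0:
  step 0: phi=1, psi=0 -> continue
  step 1: phi=1, psi=0 -> continue
  step 2: phi=1, psi=0 -> continue
  step 3: phi=1, psi=0 -> continue
  step 7: psi=1 and phi held for [0,7) -> witness found
Witness step = 7

7


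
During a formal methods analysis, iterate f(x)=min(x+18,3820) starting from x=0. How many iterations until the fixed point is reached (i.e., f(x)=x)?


Step 1: x=0, cap=3820, increment=18
Step 2: x grows by 18 each step until capped at 3820; fixed point is x=3820
Step 3: iterations = ceil(3820/18) = 213

213


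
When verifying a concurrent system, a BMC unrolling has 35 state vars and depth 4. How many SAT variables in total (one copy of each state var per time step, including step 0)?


BMC unrolls to depth k, creating one copy of each state var for steps 0..k.
Step count = 4 + 1 = 5 (steps 0 through 4)
Vars per step = 35
Total = 35 * 5 = 175

175


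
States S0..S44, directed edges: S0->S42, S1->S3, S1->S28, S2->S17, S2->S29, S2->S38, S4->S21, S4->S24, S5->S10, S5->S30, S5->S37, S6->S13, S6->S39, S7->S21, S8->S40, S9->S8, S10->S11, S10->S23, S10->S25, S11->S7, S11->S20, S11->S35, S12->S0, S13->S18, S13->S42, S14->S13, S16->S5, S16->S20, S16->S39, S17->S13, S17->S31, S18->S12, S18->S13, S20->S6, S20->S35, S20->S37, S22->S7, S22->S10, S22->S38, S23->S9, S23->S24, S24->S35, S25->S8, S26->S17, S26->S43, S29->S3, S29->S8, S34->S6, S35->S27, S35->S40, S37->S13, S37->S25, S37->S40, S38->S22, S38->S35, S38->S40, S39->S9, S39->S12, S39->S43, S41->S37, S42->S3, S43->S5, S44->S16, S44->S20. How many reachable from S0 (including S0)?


BFS from S0:
  layer 0: {S0}
  layer 1: {S42}
  layer 2: {S3}
Reachable set: {S0, S3, S42}
Count = 3

3


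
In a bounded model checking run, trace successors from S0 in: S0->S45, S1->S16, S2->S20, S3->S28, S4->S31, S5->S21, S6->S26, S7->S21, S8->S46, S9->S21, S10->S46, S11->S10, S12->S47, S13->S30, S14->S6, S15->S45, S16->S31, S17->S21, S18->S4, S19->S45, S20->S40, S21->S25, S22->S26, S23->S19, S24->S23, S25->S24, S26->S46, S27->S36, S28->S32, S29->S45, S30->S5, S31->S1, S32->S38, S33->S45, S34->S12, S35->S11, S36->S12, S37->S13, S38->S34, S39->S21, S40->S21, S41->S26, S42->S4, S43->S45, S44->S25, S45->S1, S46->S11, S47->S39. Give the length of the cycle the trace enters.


Trace from S0 until a state repeats:
  S0 -> S45 -> S1 -> S16 -> S31 -> S1
S1 first seen at step 2, revisited at step 5.
Cycle length = 5 - 2 = 3

3


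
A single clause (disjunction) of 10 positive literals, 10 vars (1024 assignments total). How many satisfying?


Step 1: Total=2^10=1024
Step 2: Unsat when all 10 false: 2^0=1
Step 3: Sat=1024-1=1023

1023


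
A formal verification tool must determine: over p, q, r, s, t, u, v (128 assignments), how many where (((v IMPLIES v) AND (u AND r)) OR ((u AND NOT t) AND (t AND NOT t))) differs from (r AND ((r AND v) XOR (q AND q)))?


F1 = (((v IMPLIES v) AND (u AND r)) OR ((u AND NOT t) AND (t AND NOT t)))
F2 = (r AND ((r AND v) XOR (q AND q)))
Evaluate both on each of 128 rows (bits = p,q,r,s,t,u,v):
  row 0 [0000000]: F1=0 F2=0 -> 0
  row 1 [0000001]: F1=0 F2=0 -> 0
  row 2 [0000010]: F1=0 F2=0 -> 0
  row 3 [0000011]: F1=0 F2=0 -> 0
  row 4 [0000100]: F1=0 F2=0 -> 0
  (every remaining row is evaluated the same way; all 128 results are listed next)
Full result column, 8 rows per line (p,q,r,s fixed per line; t,u,v runs 000..111 left to right):
  rows 0-7 [p,q,r,s=0000]: 00000000  (ones: 0)
  rows 8-15 [p,q,r,s=0001]: 00000000  (ones: 0)
  rows 16-23 [p,q,r,s=0010]: 01100110  (ones: 4)
  rows 24-31 [p,q,r,s=0011]: 01100110  (ones: 4)
  rows 32-39 [p,q,r,s=0100]: 00000000  (ones: 0)
  rows 40-47 [p,q,r,s=0101]: 00000000  (ones: 0)
  rows 48-55 [p,q,r,s=0110]: 10011001  (ones: 4)
  rows 56-63 [p,q,r,s=0111]: 10011001  (ones: 4)
  rows 64-71 [p,q,r,s=1000]: 00000000  (ones: 0)
  rows 72-79 [p,q,r,s=1001]: 00000000  (ones: 0)
  rows 80-87 [p,q,r,s=1010]: 01100110  (ones: 4)
  rows 88-95 [p,q,r,s=1011]: 01100110  (ones: 4)
  rows 96-103 [p,q,r,s=1100]: 00000000  (ones: 0)
  rows 104-111 [p,q,r,s=1101]: 00000000  (ones: 0)
  rows 112-119 [p,q,r,s=1110]: 10011001  (ones: 4)
  rows 120-127 [p,q,r,s=1111]: 10011001  (ones: 4)
Disagreements = 0+0+4+4+0+0+4+4+0+0+4+4+0+0+4+4 = 32

32


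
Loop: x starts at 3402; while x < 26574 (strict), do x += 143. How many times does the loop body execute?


Step 1: x goes from 3402 toward 26574 by 143; the body runs while x<26574, so iterations = ceil((bound-start)/step)
Step 2: Distance=23172
Step 3: ceil(23172/143)=163

163


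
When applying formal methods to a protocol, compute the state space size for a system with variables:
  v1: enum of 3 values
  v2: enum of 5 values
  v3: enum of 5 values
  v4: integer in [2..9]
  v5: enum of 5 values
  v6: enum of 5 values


State space = product of domain sizes of all variables.
Domain sizes:
  v1 (enum of 3 values): 3
  v2 (enum of 5 values): 5
  v3 (enum of 5 values): 5
  v4 (integer in [2..9]): 8
  v5 (enum of 5 values): 5
  v6 (enum of 5 values): 5
Product = 3 * 5 * 5 * 8 * 5 * 5 = 15000

15000


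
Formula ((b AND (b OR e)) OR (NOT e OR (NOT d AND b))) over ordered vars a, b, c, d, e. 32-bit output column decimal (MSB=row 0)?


Formula: ((b AND (b OR e)) OR (NOT e OR (NOT d AND b))) over a, b, c, d, e (32 rows)
Evaluate each row (bits = a,b,c,d,e, MSB first):
  row 0 [00000]: ((0 AND (0 OR 0)) OR (NOT 0 OR (NOT 0 AND 0))) -> 1
  row 1 [00001]: ((0 AND (0 OR 1)) OR (NOT 1 OR (NOT 0 AND 0))) -> 0
  row 2 [00010]: ((0 AND (0 OR 0)) OR (NOT 0 OR (NOT 1 AND 0))) -> 1
  row 3 [00011]: ((0 AND (0 OR 1)) OR (NOT 1 OR (NOT 1 AND 0))) -> 0
  row 4 [00100]: ((0 AND (0 OR 0)) OR (NOT 0 OR (NOT 0 AND 0))) -> 1
  row 5 [00101]: ((0 AND (0 OR 1)) OR (NOT 1 OR (NOT 0 AND 0))) -> 0
  row 6 [00110]: ((0 AND (0 OR 0)) OR (NOT 0 OR (NOT 1 AND 0))) -> 1
  row 7 [00111]: ((0 AND (0 OR 1)) OR (NOT 1 OR (NOT 1 AND 0))) -> 0
  row 8 [01000]: ((1 AND (1 OR 0)) OR (NOT 0 OR (NOT 0 AND 1))) -> 1
  row 9 [01001]: ((1 AND (1 OR 1)) OR (NOT 1 OR (NOT 0 AND 1))) -> 1
  row 10 [01010]: ((1 AND (1 OR 0)) OR (NOT 0 OR (NOT 1 AND 1))) -> 1
  row 11 [01011]: ((1 AND (1 OR 1)) OR (NOT 1 OR (NOT 1 AND 1))) -> 1
  row 12 [01100]: ((1 AND (1 OR 0)) OR (NOT 0 OR (NOT 0 AND 1))) -> 1
  row 13 [01101]: ((1 AND (1 OR 1)) OR (NOT 1 OR (NOT 0 AND 1))) -> 1
  row 14 [01110]: ((1 AND (1 OR 0)) OR (NOT 0 OR (NOT 1 AND 1))) -> 1
  row 15 [01111]: ((1 AND (1 OR 1)) OR (NOT 1 OR (NOT 1 AND 1))) -> 1
  row 16 [10000]: ((0 AND (0 OR 0)) OR (NOT 0 OR (NOT 0 AND 0))) -> 1
  row 17 [10001]: ((0 AND (0 OR 1)) OR (NOT 1 OR (NOT 0 AND 0))) -> 0
  row 18 [10010]: ((0 AND (0 OR 0)) OR (NOT 0 OR (NOT 1 AND 0))) -> 1
  row 19 [10011]: ((0 AND (0 OR 1)) OR (NOT 1 OR (NOT 1 AND 0))) -> 0
  row 20 [10100]: ((0 AND (0 OR 0)) OR (NOT 0 OR (NOT 0 AND 0))) -> 1
  row 21 [10101]: ((0 AND (0 OR 1)) OR (NOT 1 OR (NOT 0 AND 0))) -> 0
  row 22 [10110]: ((0 AND (0 OR 0)) OR (NOT 0 OR (NOT 1 AND 0))) -> 1
  row 23 [10111]: ((0 AND (0 OR 1)) OR (NOT 1 OR (NOT 1 AND 0))) -> 0
  row 24 [11000]: ((1 AND (1 OR 0)) OR (NOT 0 OR (NOT 0 AND 1))) -> 1
  row 25 [11001]: ((1 AND (1 OR 1)) OR (NOT 1 OR (NOT 0 AND 1))) -> 1
  row 26 [11010]: ((1 AND (1 OR 0)) OR (NOT 0 OR (NOT 1 AND 1))) -> 1
  row 27 [11011]: ((1 AND (1 OR 1)) OR (NOT 1 OR (NOT 1 AND 1))) -> 1
  row 28 [11100]: ((1 AND (1 OR 0)) OR (NOT 0 OR (NOT 0 AND 1))) -> 1
  row 29 [11101]: ((1 AND (1 OR 1)) OR (NOT 1 OR (NOT 0 AND 1))) -> 1
  row 30 [11110]: ((1 AND (1 OR 0)) OR (NOT 0 OR (NOT 1 AND 1))) -> 1
  row 31 [11111]: ((1 AND (1 OR 1)) OR (NOT 1 OR (NOT 1 AND 1))) -> 1
Full result column, 4 rows per line (a,b,c fixed per line; d,e runs 00..11 left to right):
  rows 0-3 [a,b,c=000]: 1010  = hex A
  rows 4-7 [a,b,c=001]: 1010  = hex A
  rows 8-11 [a,b,c=010]: 1111  = hex F
  rows 12-15 [a,b,c=011]: 1111  = hex F
  rows 16-19 [a,b,c=100]: 1010  = hex A
  rows 20-23 [a,b,c=101]: 1010  = hex A
  rows 24-27 [a,b,c=110]: 1111  = hex F
  rows 28-31 [a,b,c=111]: 1111  = hex F
Output column (row 0 .. row 31) = 10101010111111111010101011111111
Output column grouped in 4s = 1010 1010 1111 1111 1010 1010 1111 1111 = 0xAAFFAAFF
Convert to decimal digit by digit (value = value*16 + digit):
  A -> 10
  10*16 + 10 (A) = 170
  170*16 + 15 (F) = 2735
  2735*16 + 15 (F) = 43775
  43775*16 + 10 (A) = 700410
  700410*16 + 10 (A) = 11206570
  11206570*16 + 15 (F) = 179305135
  179305135*16 + 15 (F) = 2868882175
Decimal = 2868882175

2868882175


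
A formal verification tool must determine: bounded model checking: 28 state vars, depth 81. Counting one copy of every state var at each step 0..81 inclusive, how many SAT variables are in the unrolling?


BMC unrolls to depth k, creating one copy of each state var for steps 0..k.
Step count = 81 + 1 = 82 (steps 0 through 81)
Vars per step = 28
Total = 28 * 82 = 2296

2296


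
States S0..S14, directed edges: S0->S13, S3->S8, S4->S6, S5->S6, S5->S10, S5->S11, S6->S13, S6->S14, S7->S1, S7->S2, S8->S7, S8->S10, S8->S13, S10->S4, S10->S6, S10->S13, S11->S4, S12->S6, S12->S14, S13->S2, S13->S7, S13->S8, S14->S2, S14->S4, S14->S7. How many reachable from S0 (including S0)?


BFS from S0:
  layer 0: {S0}
  layer 1: {S13}
  layer 2: {S2, S7, S8}
  layer 3: {S1, S10}
  layer 4: {S4, S6}
  layer 5: {S14}
Reachable set: {S0, S1, S2, S4, S6, S7, S8, S10, S13, S14}
Count = 10

10
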